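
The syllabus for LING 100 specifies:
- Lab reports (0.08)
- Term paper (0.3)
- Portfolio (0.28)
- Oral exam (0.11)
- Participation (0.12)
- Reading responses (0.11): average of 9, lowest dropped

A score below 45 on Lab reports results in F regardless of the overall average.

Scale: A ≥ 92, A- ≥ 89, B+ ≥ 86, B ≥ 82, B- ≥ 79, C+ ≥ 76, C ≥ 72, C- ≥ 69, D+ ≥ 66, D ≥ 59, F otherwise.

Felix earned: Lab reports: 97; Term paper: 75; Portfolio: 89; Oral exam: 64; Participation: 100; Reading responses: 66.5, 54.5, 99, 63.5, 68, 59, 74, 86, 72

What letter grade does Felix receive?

B

Reading responses: drop 54.5 → average of remaining 8 = 588/8 = 73.5
Lab reports score 97 ≥ 45: minimum met.
Weighted total:
  Lab reports 97 × 0.08 = 7.76
  Term paper 75 × 0.3 = 22.5
  Portfolio 89 × 0.28 = 24.92
  Oral exam 64 × 0.11 = 7.04
  Participation 100 × 0.12 = 12
  Reading responses 73.5 × 0.11 = 8.085
Sum = 82.305
82.305 is ≥ 82 and < 86 → B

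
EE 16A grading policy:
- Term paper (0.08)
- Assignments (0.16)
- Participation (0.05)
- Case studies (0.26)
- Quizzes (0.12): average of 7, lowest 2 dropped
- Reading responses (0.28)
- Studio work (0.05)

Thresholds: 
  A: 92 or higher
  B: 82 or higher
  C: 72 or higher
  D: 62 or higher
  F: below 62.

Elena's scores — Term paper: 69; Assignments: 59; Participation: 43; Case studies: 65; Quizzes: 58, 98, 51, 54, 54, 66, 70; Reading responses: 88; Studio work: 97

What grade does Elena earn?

Quizzes: drop 51, 54 → average of remaining 5 = 346/5 = 69.2
Weighted total:
  Term paper 69 × 0.08 = 5.52
  Assignments 59 × 0.16 = 9.44
  Participation 43 × 0.05 = 2.15
  Case studies 65 × 0.26 = 16.9
  Quizzes 69.2 × 0.12 = 8.304
  Reading responses 88 × 0.28 = 24.64
  Studio work 97 × 0.05 = 4.85
Sum = 71.804
71.804 is ≥ 62 and < 72 → D

D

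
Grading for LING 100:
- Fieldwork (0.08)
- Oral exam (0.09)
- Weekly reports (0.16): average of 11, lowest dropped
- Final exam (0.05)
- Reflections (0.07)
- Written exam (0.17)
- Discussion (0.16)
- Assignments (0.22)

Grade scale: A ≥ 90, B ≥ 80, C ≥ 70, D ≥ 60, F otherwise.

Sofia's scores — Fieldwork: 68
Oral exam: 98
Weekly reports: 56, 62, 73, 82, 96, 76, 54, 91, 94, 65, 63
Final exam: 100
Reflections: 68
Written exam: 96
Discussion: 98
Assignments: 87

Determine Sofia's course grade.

B

Weekly reports: drop 54 → average of remaining 10 = 758/10 = 75.8
Weighted total:
  Fieldwork 68 × 0.08 = 5.44
  Oral exam 98 × 0.09 = 8.82
  Weekly reports 75.8 × 0.16 = 12.128
  Final exam 100 × 0.05 = 5
  Reflections 68 × 0.07 = 4.76
  Written exam 96 × 0.17 = 16.32
  Discussion 98 × 0.16 = 15.68
  Assignments 87 × 0.22 = 19.14
Sum = 87.288
87.288 is ≥ 80 and < 90 → B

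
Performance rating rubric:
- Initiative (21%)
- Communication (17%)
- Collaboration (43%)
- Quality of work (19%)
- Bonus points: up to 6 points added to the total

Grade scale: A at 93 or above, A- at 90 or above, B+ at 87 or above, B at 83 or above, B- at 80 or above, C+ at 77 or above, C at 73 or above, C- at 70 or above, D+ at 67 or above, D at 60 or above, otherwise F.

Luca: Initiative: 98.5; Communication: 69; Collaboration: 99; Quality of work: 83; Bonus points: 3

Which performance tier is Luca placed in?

A

Weighted total:
  Initiative 98.5 × 0.21 = 20.685
  Communication 69 × 0.17 = 11.73
  Collaboration 99 × 0.43 = 42.57
  Quality of work 83 × 0.19 = 15.77
Sum = 90.755
Bonus points: 90.755 + 3 = 93.755
93.755 ≥ 93 → A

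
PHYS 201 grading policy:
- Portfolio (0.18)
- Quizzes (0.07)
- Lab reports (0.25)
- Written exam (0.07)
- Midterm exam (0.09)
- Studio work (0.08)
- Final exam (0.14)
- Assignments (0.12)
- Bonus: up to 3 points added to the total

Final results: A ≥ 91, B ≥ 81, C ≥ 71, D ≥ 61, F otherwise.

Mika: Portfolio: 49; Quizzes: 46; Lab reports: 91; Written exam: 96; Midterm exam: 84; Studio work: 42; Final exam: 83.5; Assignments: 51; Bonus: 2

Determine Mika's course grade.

Weighted total:
  Portfolio 49 × 0.18 = 8.82
  Quizzes 46 × 0.07 = 3.22
  Lab reports 91 × 0.25 = 22.75
  Written exam 96 × 0.07 = 6.72
  Midterm exam 84 × 0.09 = 7.56
  Studio work 42 × 0.08 = 3.36
  Final exam 83.5 × 0.14 = 11.69
  Assignments 51 × 0.12 = 6.12
Sum = 70.24
Bonus: 70.24 + 2 = 72.24
72.24 is ≥ 71 and < 81 → C

C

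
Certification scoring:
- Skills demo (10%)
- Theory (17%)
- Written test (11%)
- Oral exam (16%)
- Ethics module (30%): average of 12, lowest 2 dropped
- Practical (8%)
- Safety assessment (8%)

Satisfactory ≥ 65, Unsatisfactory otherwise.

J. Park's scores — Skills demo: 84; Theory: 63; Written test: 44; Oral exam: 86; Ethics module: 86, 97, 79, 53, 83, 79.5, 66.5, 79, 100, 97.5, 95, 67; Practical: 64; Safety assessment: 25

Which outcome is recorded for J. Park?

Ethics module: drop 53, 66.5 → average of remaining 10 = 863/10 = 86.3
Weighted total:
  Skills demo 84 × 0.1 = 8.4
  Theory 63 × 0.17 = 10.71
  Written test 44 × 0.11 = 4.84
  Oral exam 86 × 0.16 = 13.76
  Ethics module 86.3 × 0.3 = 25.89
  Practical 64 × 0.08 = 5.12
  Safety assessment 25 × 0.08 = 2
Sum = 70.72
70.72 ≥ 65 → Satisfactory

Satisfactory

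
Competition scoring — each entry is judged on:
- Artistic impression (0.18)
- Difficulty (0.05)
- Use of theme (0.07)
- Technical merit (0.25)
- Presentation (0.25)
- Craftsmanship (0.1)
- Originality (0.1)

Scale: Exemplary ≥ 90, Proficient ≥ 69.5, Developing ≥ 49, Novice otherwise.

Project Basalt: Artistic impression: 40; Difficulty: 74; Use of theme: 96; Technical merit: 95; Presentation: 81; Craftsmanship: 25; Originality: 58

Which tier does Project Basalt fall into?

Proficient

Weighted total:
  Artistic impression 40 × 0.18 = 7.2
  Difficulty 74 × 0.05 = 3.7
  Use of theme 96 × 0.07 = 6.72
  Technical merit 95 × 0.25 = 23.75
  Presentation 81 × 0.25 = 20.25
  Craftsmanship 25 × 0.1 = 2.5
  Originality 58 × 0.1 = 5.8
Sum = 69.92
69.92 is ≥ 69.5 and < 90 → Proficient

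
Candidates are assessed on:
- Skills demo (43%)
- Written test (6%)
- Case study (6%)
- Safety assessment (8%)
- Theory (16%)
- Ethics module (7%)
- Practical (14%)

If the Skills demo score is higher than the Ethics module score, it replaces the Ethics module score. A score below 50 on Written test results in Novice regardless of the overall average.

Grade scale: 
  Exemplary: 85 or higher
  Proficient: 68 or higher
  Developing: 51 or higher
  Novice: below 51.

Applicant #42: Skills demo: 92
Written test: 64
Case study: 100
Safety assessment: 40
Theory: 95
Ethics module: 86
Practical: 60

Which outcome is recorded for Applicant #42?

Skills demo (92) > Ethics module (86), so Ethics module counts as 92.
Written test score 64 ≥ 50: minimum met.
Weighted total:
  Skills demo 92 × 0.43 = 39.56
  Written test 64 × 0.06 = 3.84
  Case study 100 × 0.06 = 6
  Safety assessment 40 × 0.08 = 3.2
  Theory 95 × 0.16 = 15.2
  Ethics module 92 × 0.07 = 6.44
  Practical 60 × 0.14 = 8.4
Sum = 82.64
82.64 is ≥ 68 and < 85 → Proficient

Proficient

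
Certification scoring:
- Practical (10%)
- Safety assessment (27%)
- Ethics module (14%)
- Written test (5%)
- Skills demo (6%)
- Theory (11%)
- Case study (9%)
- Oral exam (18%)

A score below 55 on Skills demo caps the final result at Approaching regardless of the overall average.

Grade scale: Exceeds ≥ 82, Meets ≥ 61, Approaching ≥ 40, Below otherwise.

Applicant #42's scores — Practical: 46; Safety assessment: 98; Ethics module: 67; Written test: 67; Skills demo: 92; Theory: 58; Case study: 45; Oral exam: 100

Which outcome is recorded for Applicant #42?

Skills demo score 92 ≥ 55: minimum met.
Weighted total:
  Practical 46 × 0.1 = 4.6
  Safety assessment 98 × 0.27 = 26.46
  Ethics module 67 × 0.14 = 9.38
  Written test 67 × 0.05 = 3.35
  Skills demo 92 × 0.06 = 5.52
  Theory 58 × 0.11 = 6.38
  Case study 45 × 0.09 = 4.05
  Oral exam 100 × 0.18 = 18
Sum = 77.74
77.74 is ≥ 61 and < 82 → Meets

Meets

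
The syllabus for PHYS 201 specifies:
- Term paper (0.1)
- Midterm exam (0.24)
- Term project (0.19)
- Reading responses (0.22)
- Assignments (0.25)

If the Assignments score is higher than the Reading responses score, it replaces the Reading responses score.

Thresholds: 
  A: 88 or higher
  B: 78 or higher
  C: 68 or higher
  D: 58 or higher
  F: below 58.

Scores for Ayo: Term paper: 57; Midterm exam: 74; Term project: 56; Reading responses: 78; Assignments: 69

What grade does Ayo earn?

Assignments (69) ≤ Reading responses (78), so Reading responses stays at 78.
Weighted total:
  Term paper 57 × 0.1 = 5.7
  Midterm exam 74 × 0.24 = 17.76
  Term project 56 × 0.19 = 10.64
  Reading responses 78 × 0.22 = 17.16
  Assignments 69 × 0.25 = 17.25
Sum = 68.51
68.51 is ≥ 68 and < 78 → C

C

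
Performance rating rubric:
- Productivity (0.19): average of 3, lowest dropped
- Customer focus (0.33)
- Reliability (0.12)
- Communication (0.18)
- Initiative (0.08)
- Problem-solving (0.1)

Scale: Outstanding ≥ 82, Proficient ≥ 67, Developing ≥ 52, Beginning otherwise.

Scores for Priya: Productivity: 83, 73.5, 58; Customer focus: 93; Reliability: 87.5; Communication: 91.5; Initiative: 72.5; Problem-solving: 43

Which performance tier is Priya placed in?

Outstanding

Productivity: drop 58 → average of remaining 2 = 156.5/2 = 78.25
Weighted total:
  Productivity 78.25 × 0.19 = 14.8675
  Customer focus 93 × 0.33 = 30.69
  Reliability 87.5 × 0.12 = 10.5
  Communication 91.5 × 0.18 = 16.47
  Initiative 72.5 × 0.08 = 5.8
  Problem-solving 43 × 0.1 = 4.3
Sum = 82.6275
82.6275 ≥ 82 → Outstanding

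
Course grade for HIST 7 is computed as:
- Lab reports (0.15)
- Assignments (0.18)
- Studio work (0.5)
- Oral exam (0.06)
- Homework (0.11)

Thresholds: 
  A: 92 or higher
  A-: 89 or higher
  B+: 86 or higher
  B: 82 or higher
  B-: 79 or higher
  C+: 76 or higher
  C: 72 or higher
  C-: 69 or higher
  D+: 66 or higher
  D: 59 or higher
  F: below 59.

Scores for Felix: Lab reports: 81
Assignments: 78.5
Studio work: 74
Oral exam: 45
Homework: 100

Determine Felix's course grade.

C+

Weighted total:
  Lab reports 81 × 0.15 = 12.15
  Assignments 78.5 × 0.18 = 14.13
  Studio work 74 × 0.5 = 37
  Oral exam 45 × 0.06 = 2.7
  Homework 100 × 0.11 = 11
Sum = 76.98
76.98 is ≥ 76 and < 79 → C+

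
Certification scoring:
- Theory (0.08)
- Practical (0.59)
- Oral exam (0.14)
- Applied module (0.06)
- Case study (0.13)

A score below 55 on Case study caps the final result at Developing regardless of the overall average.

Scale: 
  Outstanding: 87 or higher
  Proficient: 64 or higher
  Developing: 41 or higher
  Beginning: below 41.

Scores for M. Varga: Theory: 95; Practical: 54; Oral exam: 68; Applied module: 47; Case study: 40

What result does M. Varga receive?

Case study score 40 < 55: minimum not met.
Weighted total:
  Theory 95 × 0.08 = 7.6
  Practical 54 × 0.59 = 31.86
  Oral exam 68 × 0.14 = 9.52
  Applied module 47 × 0.06 = 2.82
  Case study 40 × 0.13 = 5.2
Sum = 57
57 would be Developing; cap at Developing applies → Developing.

Developing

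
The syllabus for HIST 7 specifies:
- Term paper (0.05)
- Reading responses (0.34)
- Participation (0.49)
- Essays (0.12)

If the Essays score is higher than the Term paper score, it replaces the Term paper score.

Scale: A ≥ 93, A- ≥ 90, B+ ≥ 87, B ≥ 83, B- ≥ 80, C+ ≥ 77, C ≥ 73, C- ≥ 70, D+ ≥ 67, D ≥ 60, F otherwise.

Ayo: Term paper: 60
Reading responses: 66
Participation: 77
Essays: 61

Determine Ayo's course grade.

Essays (61) > Term paper (60), so Term paper counts as 61.
Weighted total:
  Term paper 61 × 0.05 = 3.05
  Reading responses 66 × 0.34 = 22.44
  Participation 77 × 0.49 = 37.73
  Essays 61 × 0.12 = 7.32
Sum = 70.54
70.54 is ≥ 70 and < 73 → C-

C-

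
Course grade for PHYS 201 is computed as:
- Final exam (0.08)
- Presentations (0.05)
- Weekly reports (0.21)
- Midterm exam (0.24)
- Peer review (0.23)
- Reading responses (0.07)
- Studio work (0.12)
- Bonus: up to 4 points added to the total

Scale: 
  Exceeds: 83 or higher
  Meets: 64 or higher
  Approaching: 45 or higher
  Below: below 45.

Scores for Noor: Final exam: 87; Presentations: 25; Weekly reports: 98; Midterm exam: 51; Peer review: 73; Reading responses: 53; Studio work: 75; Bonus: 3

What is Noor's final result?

Meets

Weighted total:
  Final exam 87 × 0.08 = 6.96
  Presentations 25 × 0.05 = 1.25
  Weekly reports 98 × 0.21 = 20.58
  Midterm exam 51 × 0.24 = 12.24
  Peer review 73 × 0.23 = 16.79
  Reading responses 53 × 0.07 = 3.71
  Studio work 75 × 0.12 = 9
Sum = 70.53
Bonus: 70.53 + 3 = 73.53
73.53 is ≥ 64 and < 83 → Meets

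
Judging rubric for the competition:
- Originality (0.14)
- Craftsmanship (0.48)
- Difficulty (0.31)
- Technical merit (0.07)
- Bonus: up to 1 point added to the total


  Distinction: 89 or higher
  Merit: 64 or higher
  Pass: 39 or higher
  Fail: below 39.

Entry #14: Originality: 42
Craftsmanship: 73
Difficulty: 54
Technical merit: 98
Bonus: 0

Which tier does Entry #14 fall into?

Merit

Weighted total:
  Originality 42 × 0.14 = 5.88
  Craftsmanship 73 × 0.48 = 35.04
  Difficulty 54 × 0.31 = 16.74
  Technical merit 98 × 0.07 = 6.86
Sum = 64.52
Bonus: 64.52 + 0 = 64.52
64.52 is ≥ 64 and < 89 → Merit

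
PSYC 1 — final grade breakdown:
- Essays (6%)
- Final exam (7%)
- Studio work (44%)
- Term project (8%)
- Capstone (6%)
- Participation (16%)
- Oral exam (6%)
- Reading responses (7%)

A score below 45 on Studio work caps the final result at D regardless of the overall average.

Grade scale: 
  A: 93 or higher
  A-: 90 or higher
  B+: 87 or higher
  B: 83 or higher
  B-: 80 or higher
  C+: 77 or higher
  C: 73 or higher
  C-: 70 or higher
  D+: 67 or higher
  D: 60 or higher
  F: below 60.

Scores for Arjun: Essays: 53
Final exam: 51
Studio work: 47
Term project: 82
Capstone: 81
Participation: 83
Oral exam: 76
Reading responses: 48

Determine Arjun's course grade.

D

Studio work score 47 ≥ 45: minimum met.
Weighted total:
  Essays 53 × 0.06 = 3.18
  Final exam 51 × 0.07 = 3.57
  Studio work 47 × 0.44 = 20.68
  Term project 82 × 0.08 = 6.56
  Capstone 81 × 0.06 = 4.86
  Participation 83 × 0.16 = 13.28
  Oral exam 76 × 0.06 = 4.56
  Reading responses 48 × 0.07 = 3.36
Sum = 60.05
60.05 is ≥ 60 and < 67 → D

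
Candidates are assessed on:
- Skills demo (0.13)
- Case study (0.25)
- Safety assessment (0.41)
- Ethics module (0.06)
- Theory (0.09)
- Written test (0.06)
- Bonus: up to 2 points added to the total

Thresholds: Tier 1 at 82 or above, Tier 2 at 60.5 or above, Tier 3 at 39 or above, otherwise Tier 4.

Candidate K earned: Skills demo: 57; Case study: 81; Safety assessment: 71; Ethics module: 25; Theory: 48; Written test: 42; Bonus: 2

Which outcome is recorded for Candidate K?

Weighted total:
  Skills demo 57 × 0.13 = 7.41
  Case study 81 × 0.25 = 20.25
  Safety assessment 71 × 0.41 = 29.11
  Ethics module 25 × 0.06 = 1.5
  Theory 48 × 0.09 = 4.32
  Written test 42 × 0.06 = 2.52
Sum = 65.11
Bonus: 65.11 + 2 = 67.11
67.11 is ≥ 60.5 and < 82 → Tier 2

Tier 2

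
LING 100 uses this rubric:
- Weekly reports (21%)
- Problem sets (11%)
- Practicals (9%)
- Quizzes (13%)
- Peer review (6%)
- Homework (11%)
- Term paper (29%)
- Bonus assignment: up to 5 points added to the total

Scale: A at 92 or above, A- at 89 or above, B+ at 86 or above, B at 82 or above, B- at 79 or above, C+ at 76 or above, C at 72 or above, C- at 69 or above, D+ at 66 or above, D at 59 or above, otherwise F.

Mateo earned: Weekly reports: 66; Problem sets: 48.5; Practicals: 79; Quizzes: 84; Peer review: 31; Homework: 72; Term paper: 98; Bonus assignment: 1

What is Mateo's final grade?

Weighted total:
  Weekly reports 66 × 0.21 = 13.86
  Problem sets 48.5 × 0.11 = 5.335
  Practicals 79 × 0.09 = 7.11
  Quizzes 84 × 0.13 = 10.92
  Peer review 31 × 0.06 = 1.86
  Homework 72 × 0.11 = 7.92
  Term paper 98 × 0.29 = 28.42
Sum = 75.425
Bonus assignment: 75.425 + 1 = 76.425
76.425 is ≥ 76 and < 79 → C+

C+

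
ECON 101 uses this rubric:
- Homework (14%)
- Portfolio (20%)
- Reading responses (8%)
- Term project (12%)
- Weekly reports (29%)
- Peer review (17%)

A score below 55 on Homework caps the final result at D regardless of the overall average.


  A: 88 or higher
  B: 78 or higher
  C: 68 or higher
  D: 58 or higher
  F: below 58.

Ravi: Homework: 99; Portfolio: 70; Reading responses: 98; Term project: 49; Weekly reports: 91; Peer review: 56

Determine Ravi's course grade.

Homework score 99 ≥ 55: minimum met.
Weighted total:
  Homework 99 × 0.14 = 13.86
  Portfolio 70 × 0.2 = 14
  Reading responses 98 × 0.08 = 7.84
  Term project 49 × 0.12 = 5.88
  Weekly reports 91 × 0.29 = 26.39
  Peer review 56 × 0.17 = 9.52
Sum = 77.49
77.49 is ≥ 68 and < 78 → C

C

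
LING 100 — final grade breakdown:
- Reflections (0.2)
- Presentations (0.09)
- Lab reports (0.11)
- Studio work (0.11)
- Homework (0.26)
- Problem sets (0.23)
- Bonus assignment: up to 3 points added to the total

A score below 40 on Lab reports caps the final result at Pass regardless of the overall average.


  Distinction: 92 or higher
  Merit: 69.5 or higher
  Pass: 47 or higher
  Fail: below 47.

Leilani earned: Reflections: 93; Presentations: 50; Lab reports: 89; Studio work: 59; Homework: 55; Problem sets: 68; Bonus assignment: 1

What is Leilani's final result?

Lab reports score 89 ≥ 40: minimum met.
Weighted total:
  Reflections 93 × 0.2 = 18.6
  Presentations 50 × 0.09 = 4.5
  Lab reports 89 × 0.11 = 9.79
  Studio work 59 × 0.11 = 6.49
  Homework 55 × 0.26 = 14.3
  Problem sets 68 × 0.23 = 15.64
Sum = 69.32
Bonus assignment: 69.32 + 1 = 70.32
70.32 is ≥ 69.5 and < 92 → Merit

Merit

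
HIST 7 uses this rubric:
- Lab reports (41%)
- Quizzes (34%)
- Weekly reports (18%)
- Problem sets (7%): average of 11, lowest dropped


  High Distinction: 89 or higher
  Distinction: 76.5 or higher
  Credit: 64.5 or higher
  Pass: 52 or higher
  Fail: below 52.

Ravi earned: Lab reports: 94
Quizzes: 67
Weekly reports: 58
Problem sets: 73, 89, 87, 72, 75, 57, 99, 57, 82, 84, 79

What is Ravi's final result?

Problem sets: drop 57 → average of remaining 10 = 797/10 = 79.7
Weighted total:
  Lab reports 94 × 0.41 = 38.54
  Quizzes 67 × 0.34 = 22.78
  Weekly reports 58 × 0.18 = 10.44
  Problem sets 79.7 × 0.07 = 5.579
Sum = 77.339
77.339 is ≥ 76.5 and < 89 → Distinction

Distinction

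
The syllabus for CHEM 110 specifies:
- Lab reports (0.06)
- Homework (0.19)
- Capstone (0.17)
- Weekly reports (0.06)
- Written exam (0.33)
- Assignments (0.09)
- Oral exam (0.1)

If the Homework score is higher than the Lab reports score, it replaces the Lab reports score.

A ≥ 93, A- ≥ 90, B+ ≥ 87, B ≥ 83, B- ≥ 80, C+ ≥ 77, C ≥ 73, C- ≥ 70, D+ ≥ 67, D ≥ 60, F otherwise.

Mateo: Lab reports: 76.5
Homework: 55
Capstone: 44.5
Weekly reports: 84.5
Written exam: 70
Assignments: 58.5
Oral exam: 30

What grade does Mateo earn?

F

Homework (55) ≤ Lab reports (76.5), so Lab reports stays at 76.5.
Weighted total:
  Lab reports 76.5 × 0.06 = 4.59
  Homework 55 × 0.19 = 10.45
  Capstone 44.5 × 0.17 = 7.565
  Weekly reports 84.5 × 0.06 = 5.07
  Written exam 70 × 0.33 = 23.1
  Assignments 58.5 × 0.09 = 5.265
  Oral exam 30 × 0.1 = 3
Sum = 59.04
59.04 < 60 → F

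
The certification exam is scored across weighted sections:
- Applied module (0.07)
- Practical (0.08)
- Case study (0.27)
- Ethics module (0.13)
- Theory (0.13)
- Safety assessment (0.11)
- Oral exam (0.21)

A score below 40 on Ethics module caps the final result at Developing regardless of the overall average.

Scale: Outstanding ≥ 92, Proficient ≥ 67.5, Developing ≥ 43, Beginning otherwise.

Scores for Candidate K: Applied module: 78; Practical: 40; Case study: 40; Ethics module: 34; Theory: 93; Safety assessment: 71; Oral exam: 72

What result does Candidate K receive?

Ethics module score 34 < 40: minimum not met.
Weighted total:
  Applied module 78 × 0.07 = 5.46
  Practical 40 × 0.08 = 3.2
  Case study 40 × 0.27 = 10.8
  Ethics module 34 × 0.13 = 4.42
  Theory 93 × 0.13 = 12.09
  Safety assessment 71 × 0.11 = 7.81
  Oral exam 72 × 0.21 = 15.12
Sum = 58.9
58.9 would be Developing; cap at Developing applies → Developing.

Developing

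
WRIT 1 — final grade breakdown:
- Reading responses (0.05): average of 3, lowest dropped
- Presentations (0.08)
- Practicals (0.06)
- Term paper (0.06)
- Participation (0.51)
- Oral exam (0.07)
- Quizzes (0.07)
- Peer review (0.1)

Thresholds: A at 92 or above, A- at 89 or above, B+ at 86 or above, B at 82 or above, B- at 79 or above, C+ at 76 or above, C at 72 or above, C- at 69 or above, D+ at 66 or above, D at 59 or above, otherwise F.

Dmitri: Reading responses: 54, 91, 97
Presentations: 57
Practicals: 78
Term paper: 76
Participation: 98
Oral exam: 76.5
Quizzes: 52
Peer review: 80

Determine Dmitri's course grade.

B

Reading responses: drop 54 → average of remaining 2 = 188/2 = 94
Weighted total:
  Reading responses 94 × 0.05 = 4.7
  Presentations 57 × 0.08 = 4.56
  Practicals 78 × 0.06 = 4.68
  Term paper 76 × 0.06 = 4.56
  Participation 98 × 0.51 = 49.98
  Oral exam 76.5 × 0.07 = 5.355
  Quizzes 52 × 0.07 = 3.64
  Peer review 80 × 0.1 = 8
Sum = 85.475
85.475 is ≥ 82 and < 86 → B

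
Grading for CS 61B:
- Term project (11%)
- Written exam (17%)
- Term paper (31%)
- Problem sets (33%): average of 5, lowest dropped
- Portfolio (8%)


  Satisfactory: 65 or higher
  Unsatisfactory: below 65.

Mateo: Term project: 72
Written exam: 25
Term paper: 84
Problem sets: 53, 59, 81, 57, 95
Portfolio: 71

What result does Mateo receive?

Problem sets: drop 53 → average of remaining 4 = 292/4 = 73
Weighted total:
  Term project 72 × 0.11 = 7.92
  Written exam 25 × 0.17 = 4.25
  Term paper 84 × 0.31 = 26.04
  Problem sets 73 × 0.33 = 24.09
  Portfolio 71 × 0.08 = 5.68
Sum = 67.98
67.98 ≥ 65 → Satisfactory

Satisfactory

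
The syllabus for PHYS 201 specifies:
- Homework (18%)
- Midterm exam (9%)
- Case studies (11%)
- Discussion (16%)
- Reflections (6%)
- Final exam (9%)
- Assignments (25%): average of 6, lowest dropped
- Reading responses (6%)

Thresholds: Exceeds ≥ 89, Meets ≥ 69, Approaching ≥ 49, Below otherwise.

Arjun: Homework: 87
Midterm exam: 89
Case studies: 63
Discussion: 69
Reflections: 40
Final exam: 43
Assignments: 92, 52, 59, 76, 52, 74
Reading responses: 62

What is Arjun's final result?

Meets

Assignments: drop 52 → average of remaining 5 = 353/5 = 70.6
Weighted total:
  Homework 87 × 0.18 = 15.66
  Midterm exam 89 × 0.09 = 8.01
  Case studies 63 × 0.11 = 6.93
  Discussion 69 × 0.16 = 11.04
  Reflections 40 × 0.06 = 2.4
  Final exam 43 × 0.09 = 3.87
  Assignments 70.6 × 0.25 = 17.65
  Reading responses 62 × 0.06 = 3.72
Sum = 69.28
69.28 is ≥ 69 and < 89 → Meets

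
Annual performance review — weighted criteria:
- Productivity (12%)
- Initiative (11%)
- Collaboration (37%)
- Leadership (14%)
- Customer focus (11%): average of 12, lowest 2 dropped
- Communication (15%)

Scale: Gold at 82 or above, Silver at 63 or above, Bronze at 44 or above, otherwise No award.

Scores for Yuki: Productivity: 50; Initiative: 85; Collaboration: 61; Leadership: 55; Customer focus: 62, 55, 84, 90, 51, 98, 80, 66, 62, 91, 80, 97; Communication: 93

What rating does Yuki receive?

Customer focus: drop 51, 55 → average of remaining 10 = 810/10 = 81
Weighted total:
  Productivity 50 × 0.12 = 6
  Initiative 85 × 0.11 = 9.35
  Collaboration 61 × 0.37 = 22.57
  Leadership 55 × 0.14 = 7.7
  Customer focus 81 × 0.11 = 8.91
  Communication 93 × 0.15 = 13.95
Sum = 68.48
68.48 is ≥ 63 and < 82 → Silver

Silver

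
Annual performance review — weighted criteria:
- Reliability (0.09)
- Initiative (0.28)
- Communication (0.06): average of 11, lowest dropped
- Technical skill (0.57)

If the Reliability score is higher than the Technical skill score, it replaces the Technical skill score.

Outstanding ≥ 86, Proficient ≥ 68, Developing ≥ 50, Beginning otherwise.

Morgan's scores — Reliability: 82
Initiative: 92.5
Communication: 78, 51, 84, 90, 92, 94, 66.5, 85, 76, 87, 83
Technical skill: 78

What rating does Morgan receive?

Proficient

Communication: drop 51 → average of remaining 10 = 835.5/10 = 83.55
Reliability (82) > Technical skill (78), so Technical skill counts as 82.
Weighted total:
  Reliability 82 × 0.09 = 7.38
  Initiative 92.5 × 0.28 = 25.9
  Communication 83.55 × 0.06 = 5.013
  Technical skill 82 × 0.57 = 46.74
Sum = 85.033
85.033 is ≥ 68 and < 86 → Proficient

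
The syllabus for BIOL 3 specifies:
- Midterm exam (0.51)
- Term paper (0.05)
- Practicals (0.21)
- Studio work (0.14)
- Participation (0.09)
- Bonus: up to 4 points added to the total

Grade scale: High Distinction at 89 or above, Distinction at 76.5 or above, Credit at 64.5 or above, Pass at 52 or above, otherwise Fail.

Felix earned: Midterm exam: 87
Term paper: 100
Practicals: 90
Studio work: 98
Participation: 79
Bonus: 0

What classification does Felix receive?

High Distinction

Weighted total:
  Midterm exam 87 × 0.51 = 44.37
  Term paper 100 × 0.05 = 5
  Practicals 90 × 0.21 = 18.9
  Studio work 98 × 0.14 = 13.72
  Participation 79 × 0.09 = 7.11
Sum = 89.1
Bonus: 89.1 + 0 = 89.1
89.1 ≥ 89 → High Distinction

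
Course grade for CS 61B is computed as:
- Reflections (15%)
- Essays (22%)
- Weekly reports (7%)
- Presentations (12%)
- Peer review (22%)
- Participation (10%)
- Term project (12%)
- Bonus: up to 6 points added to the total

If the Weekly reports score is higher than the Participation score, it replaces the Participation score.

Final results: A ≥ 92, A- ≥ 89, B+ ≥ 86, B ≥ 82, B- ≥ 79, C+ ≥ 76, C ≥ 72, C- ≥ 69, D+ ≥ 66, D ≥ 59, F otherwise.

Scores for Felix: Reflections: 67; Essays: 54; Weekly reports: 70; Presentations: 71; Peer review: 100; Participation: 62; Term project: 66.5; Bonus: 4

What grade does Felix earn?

Weekly reports (70) > Participation (62), so Participation counts as 70.
Weighted total:
  Reflections 67 × 0.15 = 10.05
  Essays 54 × 0.22 = 11.88
  Weekly reports 70 × 0.07 = 4.9
  Presentations 71 × 0.12 = 8.52
  Peer review 100 × 0.22 = 22
  Participation 70 × 0.1 = 7
  Term project 66.5 × 0.12 = 7.98
Sum = 72.33
Bonus: 72.33 + 4 = 76.33
76.33 is ≥ 76 and < 79 → C+

C+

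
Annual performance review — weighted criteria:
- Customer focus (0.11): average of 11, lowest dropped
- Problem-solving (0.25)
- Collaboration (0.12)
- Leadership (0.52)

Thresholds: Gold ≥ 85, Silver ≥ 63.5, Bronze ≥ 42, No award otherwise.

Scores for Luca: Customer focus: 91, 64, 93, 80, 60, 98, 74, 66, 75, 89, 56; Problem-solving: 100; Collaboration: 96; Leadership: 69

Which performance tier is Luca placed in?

Customer focus: drop 56 → average of remaining 10 = 790/10 = 79
Weighted total:
  Customer focus 79 × 0.11 = 8.69
  Problem-solving 100 × 0.25 = 25
  Collaboration 96 × 0.12 = 11.52
  Leadership 69 × 0.52 = 35.88
Sum = 81.09
81.09 is ≥ 63.5 and < 85 → Silver

Silver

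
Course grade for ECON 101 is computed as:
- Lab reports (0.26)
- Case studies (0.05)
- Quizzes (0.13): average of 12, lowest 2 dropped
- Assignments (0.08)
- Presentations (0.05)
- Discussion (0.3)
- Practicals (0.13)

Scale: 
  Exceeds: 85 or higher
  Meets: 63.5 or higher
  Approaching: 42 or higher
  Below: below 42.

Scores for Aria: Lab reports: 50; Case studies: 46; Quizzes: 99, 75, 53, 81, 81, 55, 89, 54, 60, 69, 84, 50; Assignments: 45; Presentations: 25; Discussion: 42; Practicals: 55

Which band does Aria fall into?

Quizzes: drop 50, 53 → average of remaining 10 = 747/10 = 74.7
Weighted total:
  Lab reports 50 × 0.26 = 13
  Case studies 46 × 0.05 = 2.3
  Quizzes 74.7 × 0.13 = 9.711
  Assignments 45 × 0.08 = 3.6
  Presentations 25 × 0.05 = 1.25
  Discussion 42 × 0.3 = 12.6
  Practicals 55 × 0.13 = 7.15
Sum = 49.611
49.611 is ≥ 42 and < 63.5 → Approaching

Approaching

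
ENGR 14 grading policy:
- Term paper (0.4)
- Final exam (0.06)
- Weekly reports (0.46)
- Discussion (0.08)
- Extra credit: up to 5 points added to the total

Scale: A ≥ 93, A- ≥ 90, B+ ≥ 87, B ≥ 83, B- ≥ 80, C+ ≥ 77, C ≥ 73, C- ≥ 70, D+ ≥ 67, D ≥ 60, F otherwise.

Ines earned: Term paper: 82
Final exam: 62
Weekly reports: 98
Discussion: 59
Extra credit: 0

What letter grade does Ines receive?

B

Weighted total:
  Term paper 82 × 0.4 = 32.8
  Final exam 62 × 0.06 = 3.72
  Weekly reports 98 × 0.46 = 45.08
  Discussion 59 × 0.08 = 4.72
Sum = 86.32
Extra credit: 86.32 + 0 = 86.32
86.32 is ≥ 83 and < 87 → B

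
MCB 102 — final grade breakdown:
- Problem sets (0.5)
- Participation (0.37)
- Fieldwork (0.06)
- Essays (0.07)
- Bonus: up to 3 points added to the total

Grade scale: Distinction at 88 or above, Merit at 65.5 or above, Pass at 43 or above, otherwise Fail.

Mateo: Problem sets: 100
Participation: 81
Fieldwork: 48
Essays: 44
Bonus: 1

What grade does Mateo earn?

Weighted total:
  Problem sets 100 × 0.5 = 50
  Participation 81 × 0.37 = 29.97
  Fieldwork 48 × 0.06 = 2.88
  Essays 44 × 0.07 = 3.08
Sum = 85.93
Bonus: 85.93 + 1 = 86.93
86.93 is ≥ 65.5 and < 88 → Merit

Merit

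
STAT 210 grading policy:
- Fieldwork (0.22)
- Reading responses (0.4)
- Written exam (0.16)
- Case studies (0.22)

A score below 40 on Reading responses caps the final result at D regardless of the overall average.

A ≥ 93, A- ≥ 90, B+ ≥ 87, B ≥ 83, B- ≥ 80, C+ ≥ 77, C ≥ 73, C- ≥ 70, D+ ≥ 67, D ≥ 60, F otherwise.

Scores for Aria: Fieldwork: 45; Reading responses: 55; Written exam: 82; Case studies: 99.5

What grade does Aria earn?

Reading responses score 55 ≥ 40: minimum met.
Weighted total:
  Fieldwork 45 × 0.22 = 9.9
  Reading responses 55 × 0.4 = 22
  Written exam 82 × 0.16 = 13.12
  Case studies 99.5 × 0.22 = 21.89
Sum = 66.91
66.91 is ≥ 60 and < 67 → D

D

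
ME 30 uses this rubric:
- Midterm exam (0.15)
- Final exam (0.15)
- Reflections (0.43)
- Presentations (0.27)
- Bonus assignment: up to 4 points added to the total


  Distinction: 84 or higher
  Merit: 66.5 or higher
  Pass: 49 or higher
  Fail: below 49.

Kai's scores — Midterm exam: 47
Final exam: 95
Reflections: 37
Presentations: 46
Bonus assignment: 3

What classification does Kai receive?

Pass

Weighted total:
  Midterm exam 47 × 0.15 = 7.05
  Final exam 95 × 0.15 = 14.25
  Reflections 37 × 0.43 = 15.91
  Presentations 46 × 0.27 = 12.42
Sum = 49.63
Bonus assignment: 49.63 + 3 = 52.63
52.63 is ≥ 49 and < 66.5 → Pass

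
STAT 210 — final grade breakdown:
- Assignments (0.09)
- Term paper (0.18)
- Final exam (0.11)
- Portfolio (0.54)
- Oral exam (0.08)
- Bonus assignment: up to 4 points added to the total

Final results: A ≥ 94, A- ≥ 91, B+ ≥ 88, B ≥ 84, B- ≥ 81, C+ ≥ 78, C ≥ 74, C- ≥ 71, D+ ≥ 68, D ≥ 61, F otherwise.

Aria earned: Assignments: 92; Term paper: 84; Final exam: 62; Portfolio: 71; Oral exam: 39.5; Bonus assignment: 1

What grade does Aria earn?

C-

Weighted total:
  Assignments 92 × 0.09 = 8.28
  Term paper 84 × 0.18 = 15.12
  Final exam 62 × 0.11 = 6.82
  Portfolio 71 × 0.54 = 38.34
  Oral exam 39.5 × 0.08 = 3.16
Sum = 71.72
Bonus assignment: 71.72 + 1 = 72.72
72.72 is ≥ 71 and < 74 → C-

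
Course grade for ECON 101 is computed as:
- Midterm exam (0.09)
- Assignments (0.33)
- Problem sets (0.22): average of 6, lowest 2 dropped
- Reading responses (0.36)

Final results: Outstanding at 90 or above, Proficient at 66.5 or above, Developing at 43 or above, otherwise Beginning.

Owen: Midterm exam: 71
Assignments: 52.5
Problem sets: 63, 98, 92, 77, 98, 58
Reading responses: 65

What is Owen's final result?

Proficient

Problem sets: drop 58, 63 → average of remaining 4 = 365/4 = 91.25
Weighted total:
  Midterm exam 71 × 0.09 = 6.39
  Assignments 52.5 × 0.33 = 17.325
  Problem sets 91.25 × 0.22 = 20.075
  Reading responses 65 × 0.36 = 23.4
Sum = 67.19
67.19 is ≥ 66.5 and < 90 → Proficient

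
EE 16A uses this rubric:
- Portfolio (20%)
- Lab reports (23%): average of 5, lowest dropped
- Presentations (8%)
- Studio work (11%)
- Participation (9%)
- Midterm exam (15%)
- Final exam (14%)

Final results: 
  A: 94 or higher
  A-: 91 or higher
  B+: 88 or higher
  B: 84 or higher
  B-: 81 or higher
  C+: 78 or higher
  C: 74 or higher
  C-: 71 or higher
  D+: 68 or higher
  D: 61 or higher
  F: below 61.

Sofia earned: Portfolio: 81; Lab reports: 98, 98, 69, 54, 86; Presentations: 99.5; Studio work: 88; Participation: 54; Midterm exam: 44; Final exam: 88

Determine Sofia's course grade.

Lab reports: drop 54 → average of remaining 4 = 351/4 = 87.75
Weighted total:
  Portfolio 81 × 0.2 = 16.2
  Lab reports 87.75 × 0.23 = 20.1825
  Presentations 99.5 × 0.08 = 7.96
  Studio work 88 × 0.11 = 9.68
  Participation 54 × 0.09 = 4.86
  Midterm exam 44 × 0.15 = 6.6
  Final exam 88 × 0.14 = 12.32
Sum = 77.8025
77.8025 is ≥ 74 and < 78 → C

C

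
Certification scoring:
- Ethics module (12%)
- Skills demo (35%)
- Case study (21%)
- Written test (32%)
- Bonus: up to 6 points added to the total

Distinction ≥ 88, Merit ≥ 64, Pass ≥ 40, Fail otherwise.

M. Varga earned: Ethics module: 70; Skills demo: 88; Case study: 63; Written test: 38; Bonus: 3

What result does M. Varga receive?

Weighted total:
  Ethics module 70 × 0.12 = 8.4
  Skills demo 88 × 0.35 = 30.8
  Case study 63 × 0.21 = 13.23
  Written test 38 × 0.32 = 12.16
Sum = 64.59
Bonus: 64.59 + 3 = 67.59
67.59 is ≥ 64 and < 88 → Merit

Merit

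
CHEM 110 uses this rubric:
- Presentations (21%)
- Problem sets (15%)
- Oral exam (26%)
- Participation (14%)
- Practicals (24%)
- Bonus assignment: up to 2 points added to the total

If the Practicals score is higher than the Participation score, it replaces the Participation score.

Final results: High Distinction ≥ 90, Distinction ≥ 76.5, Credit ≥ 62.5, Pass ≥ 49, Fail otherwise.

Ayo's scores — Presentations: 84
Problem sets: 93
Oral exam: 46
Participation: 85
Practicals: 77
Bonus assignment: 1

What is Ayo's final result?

Practicals (77) ≤ Participation (85), so Participation stays at 85.
Weighted total:
  Presentations 84 × 0.21 = 17.64
  Problem sets 93 × 0.15 = 13.95
  Oral exam 46 × 0.26 = 11.96
  Participation 85 × 0.14 = 11.9
  Practicals 77 × 0.24 = 18.48
Sum = 73.93
Bonus assignment: 73.93 + 1 = 74.93
74.93 is ≥ 62.5 and < 76.5 → Credit

Credit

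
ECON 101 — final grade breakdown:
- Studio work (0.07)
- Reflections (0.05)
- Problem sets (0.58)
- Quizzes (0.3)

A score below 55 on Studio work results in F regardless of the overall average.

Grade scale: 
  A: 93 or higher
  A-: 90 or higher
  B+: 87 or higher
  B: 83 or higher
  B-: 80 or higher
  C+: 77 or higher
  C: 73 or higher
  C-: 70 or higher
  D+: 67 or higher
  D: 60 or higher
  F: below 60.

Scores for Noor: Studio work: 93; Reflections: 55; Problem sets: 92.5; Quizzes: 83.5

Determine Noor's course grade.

Studio work score 93 ≥ 55: minimum met.
Weighted total:
  Studio work 93 × 0.07 = 6.51
  Reflections 55 × 0.05 = 2.75
  Problem sets 92.5 × 0.58 = 53.65
  Quizzes 83.5 × 0.3 = 25.05
Sum = 87.96
87.96 is ≥ 87 and < 90 → B+

B+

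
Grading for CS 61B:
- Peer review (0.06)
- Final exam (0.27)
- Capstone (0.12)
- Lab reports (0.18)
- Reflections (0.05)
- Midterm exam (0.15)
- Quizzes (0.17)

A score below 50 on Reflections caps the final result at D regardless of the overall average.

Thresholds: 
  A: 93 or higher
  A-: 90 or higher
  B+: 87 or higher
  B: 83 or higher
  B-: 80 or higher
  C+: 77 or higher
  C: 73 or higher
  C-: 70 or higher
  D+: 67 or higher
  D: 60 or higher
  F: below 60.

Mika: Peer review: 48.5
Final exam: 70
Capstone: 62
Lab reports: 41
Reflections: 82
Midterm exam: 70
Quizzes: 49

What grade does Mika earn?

Reflections score 82 ≥ 50: minimum met.
Weighted total:
  Peer review 48.5 × 0.06 = 2.91
  Final exam 70 × 0.27 = 18.9
  Capstone 62 × 0.12 = 7.44
  Lab reports 41 × 0.18 = 7.38
  Reflections 82 × 0.05 = 4.1
  Midterm exam 70 × 0.15 = 10.5
  Quizzes 49 × 0.17 = 8.33
Sum = 59.56
59.56 < 60 → F

F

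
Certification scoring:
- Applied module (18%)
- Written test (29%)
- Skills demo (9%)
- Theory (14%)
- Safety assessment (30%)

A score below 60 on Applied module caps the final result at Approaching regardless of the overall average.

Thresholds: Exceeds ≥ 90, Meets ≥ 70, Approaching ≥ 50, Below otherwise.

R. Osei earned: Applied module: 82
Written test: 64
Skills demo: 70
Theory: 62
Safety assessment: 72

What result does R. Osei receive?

Approaching

Applied module score 82 ≥ 60: minimum met.
Weighted total:
  Applied module 82 × 0.18 = 14.76
  Written test 64 × 0.29 = 18.56
  Skills demo 70 × 0.09 = 6.3
  Theory 62 × 0.14 = 8.68
  Safety assessment 72 × 0.3 = 21.6
Sum = 69.9
69.9 is ≥ 50 and < 70 → Approaching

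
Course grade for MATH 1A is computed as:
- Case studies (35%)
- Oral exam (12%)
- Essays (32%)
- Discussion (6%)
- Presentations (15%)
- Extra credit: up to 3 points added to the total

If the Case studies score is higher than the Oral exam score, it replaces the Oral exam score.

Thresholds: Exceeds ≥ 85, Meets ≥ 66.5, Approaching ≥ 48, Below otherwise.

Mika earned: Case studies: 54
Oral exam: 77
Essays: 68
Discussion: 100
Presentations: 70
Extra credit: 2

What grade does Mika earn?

Meets

Case studies (54) ≤ Oral exam (77), so Oral exam stays at 77.
Weighted total:
  Case studies 54 × 0.35 = 18.9
  Oral exam 77 × 0.12 = 9.24
  Essays 68 × 0.32 = 21.76
  Discussion 100 × 0.06 = 6
  Presentations 70 × 0.15 = 10.5
Sum = 66.4
Extra credit: 66.4 + 2 = 68.4
68.4 is ≥ 66.5 and < 85 → Meets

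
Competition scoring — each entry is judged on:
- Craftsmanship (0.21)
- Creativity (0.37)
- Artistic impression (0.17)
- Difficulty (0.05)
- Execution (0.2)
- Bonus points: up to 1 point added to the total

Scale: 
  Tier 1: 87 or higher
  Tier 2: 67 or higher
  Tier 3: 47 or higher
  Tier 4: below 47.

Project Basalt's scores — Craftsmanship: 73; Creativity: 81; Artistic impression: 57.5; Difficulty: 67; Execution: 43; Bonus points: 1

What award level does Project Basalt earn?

Weighted total:
  Craftsmanship 73 × 0.21 = 15.33
  Creativity 81 × 0.37 = 29.97
  Artistic impression 57.5 × 0.17 = 9.775
  Difficulty 67 × 0.05 = 3.35
  Execution 43 × 0.2 = 8.6
Sum = 67.025
Bonus points: 67.025 + 1 = 68.025
68.025 is ≥ 67 and < 87 → Tier 2

Tier 2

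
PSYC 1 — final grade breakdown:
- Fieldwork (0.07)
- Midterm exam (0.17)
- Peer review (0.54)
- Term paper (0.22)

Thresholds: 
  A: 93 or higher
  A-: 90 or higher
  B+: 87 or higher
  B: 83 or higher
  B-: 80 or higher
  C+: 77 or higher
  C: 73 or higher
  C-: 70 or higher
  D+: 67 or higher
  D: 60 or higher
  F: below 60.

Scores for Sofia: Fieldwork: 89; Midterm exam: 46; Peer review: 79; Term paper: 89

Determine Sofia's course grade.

Weighted total:
  Fieldwork 89 × 0.07 = 6.23
  Midterm exam 46 × 0.17 = 7.82
  Peer review 79 × 0.54 = 42.66
  Term paper 89 × 0.22 = 19.58
Sum = 76.29
76.29 is ≥ 73 and < 77 → C

C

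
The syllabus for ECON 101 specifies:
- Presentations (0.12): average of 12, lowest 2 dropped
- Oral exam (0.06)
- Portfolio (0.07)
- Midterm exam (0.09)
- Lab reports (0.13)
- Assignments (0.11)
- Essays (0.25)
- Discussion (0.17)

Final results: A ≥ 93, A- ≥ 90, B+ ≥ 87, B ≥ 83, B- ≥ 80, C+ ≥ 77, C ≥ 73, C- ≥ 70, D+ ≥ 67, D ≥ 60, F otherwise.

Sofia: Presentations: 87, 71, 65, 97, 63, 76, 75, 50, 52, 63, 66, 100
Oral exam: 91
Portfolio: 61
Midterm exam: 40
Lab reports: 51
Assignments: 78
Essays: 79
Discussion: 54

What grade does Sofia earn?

Presentations: drop 50, 52 → average of remaining 10 = 763/10 = 76.3
Weighted total:
  Presentations 76.3 × 0.12 = 9.156
  Oral exam 91 × 0.06 = 5.46
  Portfolio 61 × 0.07 = 4.27
  Midterm exam 40 × 0.09 = 3.6
  Lab reports 51 × 0.13 = 6.63
  Assignments 78 × 0.11 = 8.58
  Essays 79 × 0.25 = 19.75
  Discussion 54 × 0.17 = 9.18
Sum = 66.626
66.626 is ≥ 60 and < 67 → D

D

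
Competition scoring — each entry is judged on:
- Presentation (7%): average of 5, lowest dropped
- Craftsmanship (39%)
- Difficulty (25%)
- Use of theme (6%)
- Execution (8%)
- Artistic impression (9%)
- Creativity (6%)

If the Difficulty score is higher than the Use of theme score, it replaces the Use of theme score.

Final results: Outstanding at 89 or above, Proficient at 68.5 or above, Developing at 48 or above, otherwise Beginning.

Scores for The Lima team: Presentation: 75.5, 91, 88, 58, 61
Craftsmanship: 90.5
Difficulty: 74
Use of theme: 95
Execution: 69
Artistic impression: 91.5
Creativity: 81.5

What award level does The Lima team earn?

Proficient

Presentation: drop 58 → average of remaining 4 = 315.5/4 = 78.875
Difficulty (74) ≤ Use of theme (95), so Use of theme stays at 95.
Weighted total:
  Presentation 78.875 × 0.07 = 5.52125
  Craftsmanship 90.5 × 0.39 = 35.295
  Difficulty 74 × 0.25 = 18.5
  Use of theme 95 × 0.06 = 5.7
  Execution 69 × 0.08 = 5.52
  Artistic impression 91.5 × 0.09 = 8.235
  Creativity 81.5 × 0.06 = 4.89
Sum = 83.66125
83.66125 is ≥ 68.5 and < 89 → Proficient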